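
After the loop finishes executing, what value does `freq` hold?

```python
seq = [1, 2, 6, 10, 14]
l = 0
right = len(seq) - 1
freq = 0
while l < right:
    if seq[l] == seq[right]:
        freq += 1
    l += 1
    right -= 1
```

Let's trace through this code step by step.

Initialize: seq = [1, 2, 6, 10, 14]
Initialize: l = 0
Initialize: right = 4
Initialize: freq = 0
Entering loop: while l < right:
After iteration 1: l = 1, right = 3, freq = 0
After iteration 2: l = 2, right = 2, freq = 0
Loop ends.

Final answer: 0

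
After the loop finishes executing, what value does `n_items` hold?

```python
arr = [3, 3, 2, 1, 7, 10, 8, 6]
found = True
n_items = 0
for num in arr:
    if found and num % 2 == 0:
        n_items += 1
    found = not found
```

Let's trace through this code step by step.

Initialize: arr = [3, 3, 2, 1, 7, 10, 8, 6]
Initialize: found = True
Initialize: n_items = 0
Entering loop: for num in arr:
After iteration 1: num = 3, found = False, n_items = 0
After iteration 2: num = 3, found = True, n_items = 0
After iteration 3: num = 2, found = False, n_items = 1
After iteration 4: num = 1, found = True, n_items = 1
After iteration 5: num = 7, found = False, n_items = 1
After iteration 6: num = 10, found = True, n_items = 1
After iteration 7: num = 8, found = False, n_items = 2
After iteration 8: num = 6, found = True, n_items = 2
Loop ends.

Final answer: 2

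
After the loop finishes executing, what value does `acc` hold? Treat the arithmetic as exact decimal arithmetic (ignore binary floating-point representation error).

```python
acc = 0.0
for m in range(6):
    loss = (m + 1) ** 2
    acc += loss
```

Let's trace through this code step by step.

Initialize: acc = 0.0
Entering loop: for m in range(6):
After iteration 1: m = 0, acc = 1.0, loss = 1
After iteration 2: m = 1, acc = 5.0, loss = 4
After iteration 3: m = 2, acc = 14.0, loss = 9
After iteration 4: m = 3, acc = 30.0, loss = 16
After iteration 5: m = 4, acc = 55.0, loss = 25
After iteration 6: m = 5, acc = 91.0, loss = 36
Loop ends.

Final answer: 91.0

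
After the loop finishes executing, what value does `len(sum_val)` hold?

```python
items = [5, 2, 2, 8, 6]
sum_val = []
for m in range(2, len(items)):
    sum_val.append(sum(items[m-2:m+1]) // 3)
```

Let's trace through this code step by step.

Initialize: items = [5, 2, 2, 8, 6]
Initialize: sum_val = []
Entering loop: for m in range(2, len(items)):
After iteration 1: m = 2, sum_val = [3]
After iteration 2: m = 3, sum_val = [3, 4]
After iteration 3: m = 4, sum_val = [3, 4, 5]
Loop ends.
len(sum_val) = 3

Final answer: 3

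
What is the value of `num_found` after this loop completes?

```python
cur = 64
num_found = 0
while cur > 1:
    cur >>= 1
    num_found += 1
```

Let's trace through this code step by step.

Initialize: cur = 64
Initialize: num_found = 0
Entering loop: while cur > 1:
After iteration 1: cur = 32, num_found = 1
After iteration 2: cur = 16, num_found = 2
After iteration 3: cur = 8, num_found = 3
After iteration 4: cur = 4, num_found = 4
After iteration 5: cur = 2, num_found = 5
After iteration 6: cur = 1, num_found = 6
Loop ends.

Final answer: 6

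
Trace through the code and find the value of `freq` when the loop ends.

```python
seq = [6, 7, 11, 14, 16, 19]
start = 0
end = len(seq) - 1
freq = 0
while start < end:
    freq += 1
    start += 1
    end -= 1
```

Let's trace through this code step by step.

Initialize: seq = [6, 7, 11, 14, 16, 19]
Initialize: start = 0
Initialize: end = 5
Initialize: freq = 0
Entering loop: while start < end:
After iteration 1: start = 1, end = 4, freq = 1
After iteration 2: start = 2, end = 3, freq = 2
After iteration 3: start = 3, end = 2, freq = 3
Loop ends.

Final answer: 3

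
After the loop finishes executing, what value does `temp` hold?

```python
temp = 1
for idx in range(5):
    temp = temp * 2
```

Let's trace through this code step by step.

Initialize: temp = 1
Entering loop: for idx in range(5):
After iteration 1: idx = 0, temp = 2
After iteration 2: idx = 1, temp = 4
After iteration 3: idx = 2, temp = 8
After iteration 4: idx = 3, temp = 16
After iteration 5: idx = 4, temp = 32
Loop ends.

Final answer: 32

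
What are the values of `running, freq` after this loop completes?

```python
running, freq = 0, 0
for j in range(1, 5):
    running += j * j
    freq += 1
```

Let's trace through this code step by step.

Initialize: running = 0
Initialize: freq = 0
Entering loop: for j in range(1, 5):
After iteration 1: j = 1, running = 1, freq = 1
After iteration 2: j = 2, running = 5, freq = 2
After iteration 3: j = 3, running = 14, freq = 3
After iteration 4: j = 4, running = 30, freq = 4
Loop ends.

Final answer: 30, 4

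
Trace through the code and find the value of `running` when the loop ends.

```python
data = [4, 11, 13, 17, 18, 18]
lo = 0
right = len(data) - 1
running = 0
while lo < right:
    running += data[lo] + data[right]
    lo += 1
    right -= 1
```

Let's trace through this code step by step.

Initialize: data = [4, 11, 13, 17, 18, 18]
Initialize: lo = 0
Initialize: right = 5
Initialize: running = 0
Entering loop: while lo < right:
After iteration 1: lo = 1, right = 4, running = 22
After iteration 2: lo = 2, right = 3, running = 51
After iteration 3: lo = 3, right = 2, running = 81
Loop ends.

Final answer: 81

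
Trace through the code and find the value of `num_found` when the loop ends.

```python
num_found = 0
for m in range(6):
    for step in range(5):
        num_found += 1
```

Let's trace through this code step by step.

Initialize: num_found = 0
Entering loop: for m in range(6):
After iteration 1: m = 0, num_found = 5
After iteration 2: m = 1, num_found = 10
After iteration 3: m = 2, num_found = 15
After iteration 4: m = 3, num_found = 20
After iteration 5: m = 4, num_found = 25
After iteration 6: m = 5, num_found = 30
Loop ends.

Final answer: 30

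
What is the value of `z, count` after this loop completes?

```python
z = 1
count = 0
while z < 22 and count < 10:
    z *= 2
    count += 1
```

Let's trace through this code step by step.

Initialize: z = 1
Initialize: count = 0
Entering loop: while z < 22 and count < 10:
After iteration 1: z = 2, count = 1
After iteration 2: z = 4, count = 2
After iteration 3: z = 8, count = 3
After iteration 4: z = 16, count = 4
After iteration 5: z = 32, count = 5
Loop ends.

Final answer: 32, 5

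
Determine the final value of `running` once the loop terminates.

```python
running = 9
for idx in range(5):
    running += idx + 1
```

Let's trace through this code step by step.

Initialize: running = 9
Entering loop: for idx in range(5):
After iteration 1: idx = 0, running = 10
After iteration 2: idx = 1, running = 12
After iteration 3: idx = 2, running = 15
After iteration 4: idx = 3, running = 19
After iteration 5: idx = 4, running = 24
Loop ends.

Final answer: 24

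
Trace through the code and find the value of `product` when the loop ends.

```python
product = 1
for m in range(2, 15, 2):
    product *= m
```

Let's trace through this code step by step.

Initialize: product = 1
Entering loop: for m in range(2, 15, 2):
After iteration 1: m = 2, product = 2
After iteration 2: m = 4, product = 8
After iteration 3: m = 6, product = 48
After iteration 4: m = 8, product = 384
After iteration 5: m = 10, product = 3840
After iteration 6: m = 12, product = 46080
After iteration 7: m = 14, product = 645120
Loop ends.

Final answer: 645120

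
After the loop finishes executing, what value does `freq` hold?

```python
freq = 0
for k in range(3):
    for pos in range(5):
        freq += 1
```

Let's trace through this code step by step.

Initialize: freq = 0
Entering loop: for k in range(3):
After iteration 1: k = 0, freq = 5
After iteration 2: k = 1, freq = 10
After iteration 3: k = 2, freq = 15
Loop ends.

Final answer: 15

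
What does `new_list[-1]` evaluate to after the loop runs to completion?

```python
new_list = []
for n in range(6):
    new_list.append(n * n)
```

Let's trace through this code step by step.

Initialize: new_list = []
Entering loop: for n in range(6):
After iteration 1: n = 0, new_list = [0]
After iteration 2: n = 1, new_list = [0, 1]
After iteration 3: n = 2, new_list = [0, 1, 4]
After iteration 4: n = 3, new_list = [0, 1, 4, 9]
After iteration 5: n = 4, new_list = [0, 1, 4, 9, 16]
After iteration 6: n = 5, new_list = [0, 1, 4, 9, 16, 25]
Loop ends.
new_list[-1] = 25

Final answer: 25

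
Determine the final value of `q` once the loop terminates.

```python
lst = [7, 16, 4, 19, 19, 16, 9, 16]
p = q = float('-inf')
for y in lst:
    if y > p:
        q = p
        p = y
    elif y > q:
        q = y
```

Let's trace through this code step by step.

Initialize: lst = [7, 16, 4, 19, 19, 16, 9, 16]
Initialize: p = -inf
Initialize: q = -inf
Entering loop: for y in lst:
After iteration 1: y = 7, p = 7, q = -inf
After iteration 2: y = 16, p = 16, q = 7
After iteration 3: y = 4, p = 16, q = 7
After iteration 4: y = 19, p = 19, q = 16
After iteration 5: y = 19, p = 19, q = 19
After iteration 6: y = 16, p = 19, q = 19
After iteration 7: y = 9, p = 19, q = 19
After iteration 8: y = 16, p = 19, q = 19
Loop ends.

Final answer: 19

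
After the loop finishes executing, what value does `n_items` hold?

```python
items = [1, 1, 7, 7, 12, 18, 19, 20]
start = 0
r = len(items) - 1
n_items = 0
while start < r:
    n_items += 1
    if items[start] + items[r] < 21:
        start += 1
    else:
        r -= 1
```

Let's trace through this code step by step.

Initialize: items = [1, 1, 7, 7, 12, 18, 19, 20]
Initialize: start = 0
Initialize: r = 7
Initialize: n_items = 0
Entering loop: while start < r:
After iteration 1: start = 0, r = 6, n_items = 1
After iteration 2: start = 1, r = 6, n_items = 2
After iteration 3: start = 2, r = 6, n_items = 3
After iteration 4: start = 2, r = 5, n_items = 4
After iteration 5: start = 2, r = 4, n_items = 5
After iteration 6: start = 3, r = 4, n_items = 6
After iteration 7: start = 4, r = 4, n_items = 7
Loop ends.

Final answer: 7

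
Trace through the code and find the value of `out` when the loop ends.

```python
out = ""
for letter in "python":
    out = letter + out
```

Let's trace through this code step by step.

Initialize: out = ''
Entering loop: for letter in "python":
After iteration 1: letter = 'p', out = 'p'
After iteration 2: letter = 'y', out = 'yp'
After iteration 3: letter = 't', out = 'typ'
After iteration 4: letter = 'h', out = 'htyp'
After iteration 5: letter = 'o', out = 'ohtyp'
After iteration 6: letter = 'n', out = 'nohtyp'
Loop ends.

Final answer: 'nohtyp'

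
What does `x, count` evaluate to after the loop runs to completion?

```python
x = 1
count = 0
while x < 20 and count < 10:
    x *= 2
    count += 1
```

Let's trace through this code step by step.

Initialize: x = 1
Initialize: count = 0
Entering loop: while x < 20 and count < 10:
After iteration 1: x = 2, count = 1
After iteration 2: x = 4, count = 2
After iteration 3: x = 8, count = 3
After iteration 4: x = 16, count = 4
After iteration 5: x = 32, count = 5
Loop ends.

Final answer: 32, 5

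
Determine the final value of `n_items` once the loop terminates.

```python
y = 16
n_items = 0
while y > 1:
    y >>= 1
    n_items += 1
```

Let's trace through this code step by step.

Initialize: y = 16
Initialize: n_items = 0
Entering loop: while y > 1:
After iteration 1: y = 8, n_items = 1
After iteration 2: y = 4, n_items = 2
After iteration 3: y = 2, n_items = 3
After iteration 4: y = 1, n_items = 4
Loop ends.

Final answer: 4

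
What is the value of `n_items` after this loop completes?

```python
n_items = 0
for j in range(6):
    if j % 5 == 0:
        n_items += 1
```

Let's trace through this code step by step.

Initialize: n_items = 0
Entering loop: for j in range(6):
After iteration 1: j = 0, n_items = 1
After iteration 2: j = 1, n_items = 1
After iteration 3: j = 2, n_items = 1
After iteration 4: j = 3, n_items = 1
After iteration 5: j = 4, n_items = 1
After iteration 6: j = 5, n_items = 2
Loop ends.

Final answer: 2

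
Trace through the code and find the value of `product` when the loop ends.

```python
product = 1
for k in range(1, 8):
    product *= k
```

Let's trace through this code step by step.

Initialize: product = 1
Entering loop: for k in range(1, 8):
After iteration 1: k = 1, product = 1
After iteration 2: k = 2, product = 2
After iteration 3: k = 3, product = 6
After iteration 4: k = 4, product = 24
After iteration 5: k = 5, product = 120
After iteration 6: k = 6, product = 720
After iteration 7: k = 7, product = 5040
Loop ends.

Final answer: 5040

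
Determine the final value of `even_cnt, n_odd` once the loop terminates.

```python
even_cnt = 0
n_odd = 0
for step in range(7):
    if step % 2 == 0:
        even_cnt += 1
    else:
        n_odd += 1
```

Let's trace through this code step by step.

Initialize: even_cnt = 0
Initialize: n_odd = 0
Entering loop: for step in range(7):
After iteration 1: step = 0, even_cnt = 1, n_odd = 0
After iteration 2: step = 1, even_cnt = 1, n_odd = 1
After iteration 3: step = 2, even_cnt = 2, n_odd = 1
After iteration 4: step = 3, even_cnt = 2, n_odd = 2
After iteration 5: step = 4, even_cnt = 3, n_odd = 2
After iteration 6: step = 5, even_cnt = 3, n_odd = 3
After iteration 7: step = 6, even_cnt = 4, n_odd = 3
Loop ends.

Final answer: 4, 3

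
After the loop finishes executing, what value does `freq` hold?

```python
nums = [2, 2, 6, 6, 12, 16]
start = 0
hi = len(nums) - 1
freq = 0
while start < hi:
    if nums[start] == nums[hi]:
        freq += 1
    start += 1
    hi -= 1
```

Let's trace through this code step by step.

Initialize: nums = [2, 2, 6, 6, 12, 16]
Initialize: start = 0
Initialize: hi = 5
Initialize: freq = 0
Entering loop: while start < hi:
After iteration 1: start = 1, hi = 4, freq = 0
After iteration 2: start = 2, hi = 3, freq = 0
After iteration 3: start = 3, hi = 2, freq = 1
Loop ends.

Final answer: 1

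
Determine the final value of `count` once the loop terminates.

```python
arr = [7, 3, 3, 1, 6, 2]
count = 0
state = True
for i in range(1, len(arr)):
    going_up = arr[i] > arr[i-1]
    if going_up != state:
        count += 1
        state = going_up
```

Let's trace through this code step by step.

Initialize: arr = [7, 3, 3, 1, 6, 2]
Initialize: count = 0
Initialize: state = True
Entering loop: for i in range(1, len(arr)):
After iteration 1: i = 1, count = 1, state = False, going_up = False
After iteration 2: i = 2, count = 1, state = False, going_up = False
After iteration 3: i = 3, count = 1, state = False, going_up = False
After iteration 4: i = 4, count = 2, state = True, going_up = True
After iteration 5: i = 5, count = 3, state = False, going_up = False
Loop ends.

Final answer: 3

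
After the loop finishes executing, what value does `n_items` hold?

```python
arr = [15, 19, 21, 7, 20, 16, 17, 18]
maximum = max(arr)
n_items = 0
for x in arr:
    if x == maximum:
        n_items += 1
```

Let's trace through this code step by step.

Initialize: arr = [15, 19, 21, 7, 20, 16, 17, 18]
Initialize: maximum = 21
Initialize: n_items = 0
Entering loop: for x in arr:
After iteration 1: x = 15, n_items = 0
After iteration 2: x = 19, n_items = 0
After iteration 3: x = 21, n_items = 1
After iteration 4: x = 7, n_items = 1
After iteration 5: x = 20, n_items = 1
After iteration 6: x = 16, n_items = 1
After iteration 7: x = 17, n_items = 1
After iteration 8: x = 18, n_items = 1
Loop ends.

Final answer: 1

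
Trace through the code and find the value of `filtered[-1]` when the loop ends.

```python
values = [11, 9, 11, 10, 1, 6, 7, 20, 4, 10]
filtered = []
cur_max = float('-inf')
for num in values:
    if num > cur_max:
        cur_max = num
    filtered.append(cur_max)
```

Let's trace through this code step by step.

Initialize: values = [11, 9, 11, 10, 1, 6, 7, 20, 4, 10]
Initialize: filtered = []
Initialize: cur_max = -inf
Entering loop: for num in values:
After iteration 1: num = 11, filtered = [11], cur_max = 11
After iteration 2: num = 9, filtered = [11, 11], cur_max = 11
After iteration 3: num = 11, filtered = [11, 11, 11], cur_max = 11
After iteration 4: num = 10, filtered = [11, 11, 11, 11], cur_max = 11
After iteration 5: num = 1, filtered = [11, 11, 11, 11, 11], cur_max = 11
After iteration 6: num = 6, filtered = [11, 11, 11, 11, 11, 11], cur_max = 11
After iteration 7: num = 7, filtered = [11, 11, 11, 11, 11, 11, 11], cur_max = 11
After iteration 8: num = 20, filtered = [11, 11, 11, 11, 11, 11, 11, 20], cur_max = 20
After iteration 9: num = 4, filtered = [11, 11, 11, 11, 11, 11, 11, 20, 20], cur_max = 20
After iteration 10: num = 10, filtered = [11, 11, 11, 11, 11, 11, 11, 20, 20, 20], cur_max = 20
Loop ends.
filtered[-1] = 20

Final answer: 20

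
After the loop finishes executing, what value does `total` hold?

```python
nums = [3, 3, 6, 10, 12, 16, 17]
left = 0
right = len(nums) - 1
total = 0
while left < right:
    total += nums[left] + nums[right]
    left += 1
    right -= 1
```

Let's trace through this code step by step.

Initialize: nums = [3, 3, 6, 10, 12, 16, 17]
Initialize: left = 0
Initialize: right = 6
Initialize: total = 0
Entering loop: while left < right:
After iteration 1: left = 1, right = 5, total = 20
After iteration 2: left = 2, right = 4, total = 39
After iteration 3: left = 3, right = 3, total = 57
Loop ends.

Final answer: 57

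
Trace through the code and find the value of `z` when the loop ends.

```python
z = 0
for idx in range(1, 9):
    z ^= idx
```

Let's trace through this code step by step.

Initialize: z = 0
Entering loop: for idx in range(1, 9):
After iteration 1: idx = 1, z = 1
After iteration 2: idx = 2, z = 3
After iteration 3: idx = 3, z = 0
After iteration 4: idx = 4, z = 4
After iteration 5: idx = 5, z = 1
After iteration 6: idx = 6, z = 7
After iteration 7: idx = 7, z = 0
After iteration 8: idx = 8, z = 8
Loop ends.

Final answer: 8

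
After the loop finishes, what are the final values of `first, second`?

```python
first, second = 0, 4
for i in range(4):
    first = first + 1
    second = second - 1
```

Let's trace through this code step by step.

Initialize: first = 0
Initialize: second = 4
Entering loop: for i in range(4):
After iteration 1: i = 0, first = 1, second = 3
After iteration 2: i = 1, first = 2, second = 2
After iteration 3: i = 2, first = 3, second = 1
After iteration 4: i = 3, first = 4, second = 0
Loop ends.

Final answer: 4, 0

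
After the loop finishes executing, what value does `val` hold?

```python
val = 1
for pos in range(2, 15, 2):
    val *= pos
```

Let's trace through this code step by step.

Initialize: val = 1
Entering loop: for pos in range(2, 15, 2):
After iteration 1: pos = 2, val = 2
After iteration 2: pos = 4, val = 8
After iteration 3: pos = 6, val = 48
After iteration 4: pos = 8, val = 384
After iteration 5: pos = 10, val = 3840
After iteration 6: pos = 12, val = 46080
After iteration 7: pos = 14, val = 645120
Loop ends.

Final answer: 645120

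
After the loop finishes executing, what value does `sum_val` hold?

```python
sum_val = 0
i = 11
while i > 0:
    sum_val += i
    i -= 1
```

Let's trace through this code step by step.

Initialize: sum_val = 0
Initialize: i = 11
Entering loop: while i > 0:
After iteration 1: sum_val = 11, i = 10
After iteration 2: sum_val = 21, i = 9
After iteration 3: sum_val = 30, i = 8
After iteration 4: sum_val = 38, i = 7
After iteration 5: sum_val = 45, i = 6
After iteration 6: sum_val = 51, i = 5
After iteration 7: sum_val = 56, i = 4
After iteration 8: sum_val = 60, i = 3
After iteration 9: sum_val = 63, i = 2
After iteration 10: sum_val = 65, i = 1
After iteration 11: sum_val = 66, i = 0
Loop ends.

Final answer: 66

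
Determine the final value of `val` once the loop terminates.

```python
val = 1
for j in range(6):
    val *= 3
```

Let's trace through this code step by step.

Initialize: val = 1
Entering loop: for j in range(6):
After iteration 1: j = 0, val = 3
After iteration 2: j = 1, val = 9
After iteration 3: j = 2, val = 27
After iteration 4: j = 3, val = 81
After iteration 5: j = 4, val = 243
After iteration 6: j = 5, val = 729
Loop ends.

Final answer: 729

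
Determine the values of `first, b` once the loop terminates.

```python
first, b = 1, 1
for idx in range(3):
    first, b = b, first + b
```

Let's trace through this code step by step.

Initialize: first = 1
Initialize: b = 1
Entering loop: for idx in range(3):
After iteration 1: idx = 0, first = 1, b = 2
After iteration 2: idx = 1, first = 2, b = 3
After iteration 3: idx = 2, first = 3, b = 5
Loop ends.

Final answer: 3, 5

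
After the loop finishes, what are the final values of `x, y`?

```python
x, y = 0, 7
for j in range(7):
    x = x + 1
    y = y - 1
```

Let's trace through this code step by step.

Initialize: x = 0
Initialize: y = 7
Entering loop: for j in range(7):
After iteration 1: j = 0, x = 1, y = 6
After iteration 2: j = 1, x = 2, y = 5
After iteration 3: j = 2, x = 3, y = 4
After iteration 4: j = 3, x = 4, y = 3
After iteration 5: j = 4, x = 5, y = 2
After iteration 6: j = 5, x = 6, y = 1
After iteration 7: j = 6, x = 7, y = 0
Loop ends.

Final answer: 7, 0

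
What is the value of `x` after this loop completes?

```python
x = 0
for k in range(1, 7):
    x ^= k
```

Let's trace through this code step by step.

Initialize: x = 0
Entering loop: for k in range(1, 7):
After iteration 1: k = 1, x = 1
After iteration 2: k = 2, x = 3
After iteration 3: k = 3, x = 0
After iteration 4: k = 4, x = 4
After iteration 5: k = 5, x = 1
After iteration 6: k = 6, x = 7
Loop ends.

Final answer: 7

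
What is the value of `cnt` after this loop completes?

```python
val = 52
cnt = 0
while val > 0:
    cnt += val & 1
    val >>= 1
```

Let's trace through this code step by step.

Initialize: val = 52
Initialize: cnt = 0
Entering loop: while val > 0:
After iteration 1: val = 26, cnt = 0
After iteration 2: val = 13, cnt = 0
After iteration 3: val = 6, cnt = 1
After iteration 4: val = 3, cnt = 1
After iteration 5: val = 1, cnt = 2
After iteration 6: val = 0, cnt = 3
Loop ends.

Final answer: 3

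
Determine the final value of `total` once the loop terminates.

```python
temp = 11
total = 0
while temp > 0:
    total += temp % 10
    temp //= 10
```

Let's trace through this code step by step.

Initialize: temp = 11
Initialize: total = 0
Entering loop: while temp > 0:
After iteration 1: temp = 1, total = 1
After iteration 2: temp = 0, total = 2
Loop ends.

Final answer: 2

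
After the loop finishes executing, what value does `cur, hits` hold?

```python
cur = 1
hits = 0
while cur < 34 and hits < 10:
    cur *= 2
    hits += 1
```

Let's trace through this code step by step.

Initialize: cur = 1
Initialize: hits = 0
Entering loop: while cur < 34 and hits < 10:
After iteration 1: cur = 2, hits = 1
After iteration 2: cur = 4, hits = 2
After iteration 3: cur = 8, hits = 3
After iteration 4: cur = 16, hits = 4
After iteration 5: cur = 32, hits = 5
After iteration 6: cur = 64, hits = 6
Loop ends.

Final answer: 64, 6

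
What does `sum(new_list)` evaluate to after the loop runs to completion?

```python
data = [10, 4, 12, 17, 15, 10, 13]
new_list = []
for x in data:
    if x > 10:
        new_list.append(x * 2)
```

Let's trace through this code step by step.

Initialize: data = [10, 4, 12, 17, 15, 10, 13]
Initialize: new_list = []
Entering loop: for x in data:
After iteration 1: x = 10, new_list = []
After iteration 2: x = 4, new_list = []
After iteration 3: x = 12, new_list = [24]
After iteration 4: x = 17, new_list = [24, 34]
After iteration 5: x = 15, new_list = [24, 34, 30]
After iteration 6: x = 10, new_list = [24, 34, 30]
After iteration 7: x = 13, new_list = [24, 34, 30, 26]
Loop ends.
sum(new_list) = 114

Final answer: 114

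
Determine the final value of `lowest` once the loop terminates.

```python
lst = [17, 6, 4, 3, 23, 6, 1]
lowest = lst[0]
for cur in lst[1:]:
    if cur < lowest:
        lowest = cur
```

Let's trace through this code step by step.

Initialize: lst = [17, 6, 4, 3, 23, 6, 1]
Initialize: lowest = 17
Entering loop: for cur in lst[1:]:
After iteration 1: cur = 6, lowest = 6
After iteration 2: cur = 4, lowest = 4
After iteration 3: cur = 3, lowest = 3
After iteration 4: cur = 23, lowest = 3
After iteration 5: cur = 6, lowest = 3
After iteration 6: cur = 1, lowest = 1
Loop ends.

Final answer: 1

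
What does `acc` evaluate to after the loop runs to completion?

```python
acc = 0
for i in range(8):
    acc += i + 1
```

Let's trace through this code step by step.

Initialize: acc = 0
Entering loop: for i in range(8):
After iteration 1: i = 0, acc = 1
After iteration 2: i = 1, acc = 3
After iteration 3: i = 2, acc = 6
After iteration 4: i = 3, acc = 10
After iteration 5: i = 4, acc = 15
After iteration 6: i = 5, acc = 21
After iteration 7: i = 6, acc = 28
After iteration 8: i = 7, acc = 36
Loop ends.

Final answer: 36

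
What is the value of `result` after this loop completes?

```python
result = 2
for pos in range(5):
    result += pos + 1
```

Let's trace through this code step by step.

Initialize: result = 2
Entering loop: for pos in range(5):
After iteration 1: pos = 0, result = 3
After iteration 2: pos = 1, result = 5
After iteration 3: pos = 2, result = 8
After iteration 4: pos = 3, result = 12
After iteration 5: pos = 4, result = 17
Loop ends.

Final answer: 17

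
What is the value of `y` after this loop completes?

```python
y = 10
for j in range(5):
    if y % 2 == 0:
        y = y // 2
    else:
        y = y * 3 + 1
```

Let's trace through this code step by step.

Initialize: y = 10
Entering loop: for j in range(5):
After iteration 1: j = 0, y = 5
After iteration 2: j = 1, y = 16
After iteration 3: j = 2, y = 8
After iteration 4: j = 3, y = 4
After iteration 5: j = 4, y = 2
Loop ends.

Final answer: 2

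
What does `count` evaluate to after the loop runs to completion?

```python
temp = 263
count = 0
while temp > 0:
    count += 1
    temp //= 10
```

Let's trace through this code step by step.

Initialize: temp = 263
Initialize: count = 0
Entering loop: while temp > 0:
After iteration 1: temp = 26, count = 1
After iteration 2: temp = 2, count = 2
After iteration 3: temp = 0, count = 3
Loop ends.

Final answer: 3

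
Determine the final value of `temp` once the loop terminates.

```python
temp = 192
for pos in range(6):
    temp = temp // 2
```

Let's trace through this code step by step.

Initialize: temp = 192
Entering loop: for pos in range(6):
After iteration 1: pos = 0, temp = 96
After iteration 2: pos = 1, temp = 48
After iteration 3: pos = 2, temp = 24
After iteration 4: pos = 3, temp = 12
After iteration 5: pos = 4, temp = 6
After iteration 6: pos = 5, temp = 3
Loop ends.

Final answer: 3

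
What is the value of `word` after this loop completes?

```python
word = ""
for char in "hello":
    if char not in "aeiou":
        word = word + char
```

Let's trace through this code step by step.

Initialize: word = ''
Entering loop: for char in "hello":
After iteration 1: char = 'h', word = 'h'
After iteration 2: char = 'e', word = 'h'
After iteration 3: char = 'l', word = 'hl'
After iteration 4: char = 'l', word = 'hll'
After iteration 5: char = 'o', word = 'hll'
Loop ends.

Final answer: 'hll'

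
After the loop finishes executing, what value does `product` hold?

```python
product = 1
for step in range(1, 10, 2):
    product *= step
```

Let's trace through this code step by step.

Initialize: product = 1
Entering loop: for step in range(1, 10, 2):
After iteration 1: step = 1, product = 1
After iteration 2: step = 3, product = 3
After iteration 3: step = 5, product = 15
After iteration 4: step = 7, product = 105
After iteration 5: step = 9, product = 945
Loop ends.

Final answer: 945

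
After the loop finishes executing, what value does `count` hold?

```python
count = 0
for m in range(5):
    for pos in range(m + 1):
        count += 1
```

Let's trace through this code step by step.

Initialize: count = 0
Entering loop: for m in range(5):
After iteration 1: m = 0, count = 1, pos = 0
After iteration 2: m = 1, count = 3, pos = 1
After iteration 3: m = 2, count = 6, pos = 2
After iteration 4: m = 3, count = 10, pos = 3
After iteration 5: m = 4, count = 15, pos = 4
Loop ends.

Final answer: 15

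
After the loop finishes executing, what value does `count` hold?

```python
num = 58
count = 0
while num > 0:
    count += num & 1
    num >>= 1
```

Let's trace through this code step by step.

Initialize: num = 58
Initialize: count = 0
Entering loop: while num > 0:
After iteration 1: num = 29, count = 0
After iteration 2: num = 14, count = 1
After iteration 3: num = 7, count = 1
After iteration 4: num = 3, count = 2
After iteration 5: num = 1, count = 3
After iteration 6: num = 0, count = 4
Loop ends.

Final answer: 4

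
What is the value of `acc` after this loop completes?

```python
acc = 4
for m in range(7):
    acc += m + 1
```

Let's trace through this code step by step.

Initialize: acc = 4
Entering loop: for m in range(7):
After iteration 1: m = 0, acc = 5
After iteration 2: m = 1, acc = 7
After iteration 3: m = 2, acc = 10
After iteration 4: m = 3, acc = 14
After iteration 5: m = 4, acc = 19
After iteration 6: m = 5, acc = 25
After iteration 7: m = 6, acc = 32
Loop ends.

Final answer: 32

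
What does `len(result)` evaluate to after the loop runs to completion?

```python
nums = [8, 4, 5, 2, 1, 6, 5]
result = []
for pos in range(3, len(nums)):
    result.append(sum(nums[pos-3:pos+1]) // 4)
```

Let's trace through this code step by step.

Initialize: nums = [8, 4, 5, 2, 1, 6, 5]
Initialize: result = []
Entering loop: for pos in range(3, len(nums)):
After iteration 1: pos = 3, result = [4]
After iteration 2: pos = 4, result = [4, 3]
After iteration 3: pos = 5, result = [4, 3, 3]
After iteration 4: pos = 6, result = [4, 3, 3, 3]
Loop ends.
len(result) = 4

Final answer: 4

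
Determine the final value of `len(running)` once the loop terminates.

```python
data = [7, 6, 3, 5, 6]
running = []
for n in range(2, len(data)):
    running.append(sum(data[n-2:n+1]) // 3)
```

Let's trace through this code step by step.

Initialize: data = [7, 6, 3, 5, 6]
Initialize: running = []
Entering loop: for n in range(2, len(data)):
After iteration 1: n = 2, running = [5]
After iteration 2: n = 3, running = [5, 4]
After iteration 3: n = 4, running = [5, 4, 4]
Loop ends.
len(running) = 3

Final answer: 3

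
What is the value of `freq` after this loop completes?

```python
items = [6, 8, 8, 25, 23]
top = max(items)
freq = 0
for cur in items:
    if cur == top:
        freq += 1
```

Let's trace through this code step by step.

Initialize: items = [6, 8, 8, 25, 23]
Initialize: top = 25
Initialize: freq = 0
Entering loop: for cur in items:
After iteration 1: cur = 6, freq = 0
After iteration 2: cur = 8, freq = 0
After iteration 3: cur = 8, freq = 0
After iteration 4: cur = 25, freq = 1
After iteration 5: cur = 23, freq = 1
Loop ends.

Final answer: 1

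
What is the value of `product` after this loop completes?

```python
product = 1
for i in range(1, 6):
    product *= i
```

Let's trace through this code step by step.

Initialize: product = 1
Entering loop: for i in range(1, 6):
After iteration 1: i = 1, product = 1
After iteration 2: i = 2, product = 2
After iteration 3: i = 3, product = 6
After iteration 4: i = 4, product = 24
After iteration 5: i = 5, product = 120
Loop ends.

Final answer: 120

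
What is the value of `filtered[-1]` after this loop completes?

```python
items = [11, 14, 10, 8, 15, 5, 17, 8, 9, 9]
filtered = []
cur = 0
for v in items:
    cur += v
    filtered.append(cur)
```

Let's trace through this code step by step.

Initialize: items = [11, 14, 10, 8, 15, 5, 17, 8, 9, 9]
Initialize: filtered = []
Initialize: cur = 0
Entering loop: for v in items:
After iteration 1: v = 11, filtered = [11], cur = 11
After iteration 2: v = 14, filtered = [11, 25], cur = 25
After iteration 3: v = 10, filtered = [11, 25, 35], cur = 35
After iteration 4: v = 8, filtered = [11, 25, 35, 43], cur = 43
After iteration 5: v = 15, filtered = [11, 25, 35, 43, 58], cur = 58
After iteration 6: v = 5, filtered = [11, 25, 35, 43, 58, 63], cur = 63
After iteration 7: v = 17, filtered = [11, 25, 35, 43, 58, 63, 80], cur = 80
After iteration 8: v = 8, filtered = [11, 25, 35, 43, 58, 63, 80, 88], cur = 88
After iteration 9: v = 9, filtered = [11, 25, 35, 43, 58, 63, 80, 88, 97], cur = 97
After iteration 10: v = 9, filtered = [11, 25, 35, 43, 58, 63, 80, 88, 97, 106], cur = 106
Loop ends.
filtered[-1] = 106

Final answer: 106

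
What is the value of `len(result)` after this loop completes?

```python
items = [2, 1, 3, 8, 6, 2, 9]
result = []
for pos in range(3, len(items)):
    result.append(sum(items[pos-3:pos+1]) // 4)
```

Let's trace through this code step by step.

Initialize: items = [2, 1, 3, 8, 6, 2, 9]
Initialize: result = []
Entering loop: for pos in range(3, len(items)):
After iteration 1: pos = 3, result = [3]
After iteration 2: pos = 4, result = [3, 4]
After iteration 3: pos = 5, result = [3, 4, 4]
After iteration 4: pos = 6, result = [3, 4, 4, 6]
Loop ends.
len(result) = 4

Final answer: 4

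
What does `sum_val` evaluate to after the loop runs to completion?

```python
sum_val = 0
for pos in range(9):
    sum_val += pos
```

Let's trace through this code step by step.

Initialize: sum_val = 0
Entering loop: for pos in range(9):
After iteration 1: pos = 0, sum_val = 0
After iteration 2: pos = 1, sum_val = 1
After iteration 3: pos = 2, sum_val = 3
After iteration 4: pos = 3, sum_val = 6
After iteration 5: pos = 4, sum_val = 10
After iteration 6: pos = 5, sum_val = 15
After iteration 7: pos = 6, sum_val = 21
After iteration 8: pos = 7, sum_val = 28
After iteration 9: pos = 8, sum_val = 36
Loop ends.

Final answer: 36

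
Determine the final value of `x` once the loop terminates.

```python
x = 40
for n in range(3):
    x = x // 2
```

Let's trace through this code step by step.

Initialize: x = 40
Entering loop: for n in range(3):
After iteration 1: n = 0, x = 20
After iteration 2: n = 1, x = 10
After iteration 3: n = 2, x = 5
Loop ends.

Final answer: 5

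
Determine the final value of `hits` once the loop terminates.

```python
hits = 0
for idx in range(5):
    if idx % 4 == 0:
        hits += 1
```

Let's trace through this code step by step.

Initialize: hits = 0
Entering loop: for idx in range(5):
After iteration 1: idx = 0, hits = 1
After iteration 2: idx = 1, hits = 1
After iteration 3: idx = 2, hits = 1
After iteration 4: idx = 3, hits = 1
After iteration 5: idx = 4, hits = 2
Loop ends.

Final answer: 2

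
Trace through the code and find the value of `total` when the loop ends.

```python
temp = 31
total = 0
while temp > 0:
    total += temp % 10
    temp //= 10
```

Let's trace through this code step by step.

Initialize: temp = 31
Initialize: total = 0
Entering loop: while temp > 0:
After iteration 1: temp = 3, total = 1
After iteration 2: temp = 0, total = 4
Loop ends.

Final answer: 4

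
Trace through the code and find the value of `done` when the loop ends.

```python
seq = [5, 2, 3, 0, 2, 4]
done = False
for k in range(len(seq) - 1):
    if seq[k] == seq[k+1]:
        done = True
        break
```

Let's trace through this code step by step.

Initialize: seq = [5, 2, 3, 0, 2, 4]
Initialize: done = False
Entering loop: for k in range(len(seq) - 1):
After iteration 1: k = 0, done = False
After iteration 2: k = 1, done = False
After iteration 3: k = 2, done = False
After iteration 4: k = 3, done = False
After iteration 5: k = 4, done = False
Loop ends.

Final answer: False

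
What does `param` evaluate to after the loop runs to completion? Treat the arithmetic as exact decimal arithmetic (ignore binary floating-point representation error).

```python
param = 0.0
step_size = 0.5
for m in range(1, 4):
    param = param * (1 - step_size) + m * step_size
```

Let's trace through this code step by step.

Initialize: param = 0.0
Initialize: step_size = 0.5
Entering loop: for m in range(1, 4):
After iteration 1: m = 1, param = 0.5
After iteration 2: m = 2, param = 1.25
After iteration 3: m = 3, param = 2.125
Loop ends.

Final answer: 2.125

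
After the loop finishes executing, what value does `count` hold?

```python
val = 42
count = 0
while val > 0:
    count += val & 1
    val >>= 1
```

Let's trace through this code step by step.

Initialize: val = 42
Initialize: count = 0
Entering loop: while val > 0:
After iteration 1: val = 21, count = 0
After iteration 2: val = 10, count = 1
After iteration 3: val = 5, count = 1
After iteration 4: val = 2, count = 2
After iteration 5: val = 1, count = 2
After iteration 6: val = 0, count = 3
Loop ends.

Final answer: 3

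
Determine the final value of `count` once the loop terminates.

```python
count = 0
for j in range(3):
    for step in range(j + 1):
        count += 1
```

Let's trace through this code step by step.

Initialize: count = 0
Entering loop: for j in range(3):
After iteration 1: j = 0, count = 1, step = 0
After iteration 2: j = 1, count = 3, step = 1
After iteration 3: j = 2, count = 6, step = 2
Loop ends.

Final answer: 6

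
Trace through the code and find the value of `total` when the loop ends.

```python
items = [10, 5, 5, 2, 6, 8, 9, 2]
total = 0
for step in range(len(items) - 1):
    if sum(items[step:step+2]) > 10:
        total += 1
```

Let's trace through this code step by step.

Initialize: items = [10, 5, 5, 2, 6, 8, 9, 2]
Initialize: total = 0
Entering loop: for step in range(len(items) - 1):
After iteration 1: step = 0, total = 1
After iteration 2: step = 1, total = 1
After iteration 3: step = 2, total = 1
After iteration 4: step = 3, total = 1
After iteration 5: step = 4, total = 2
After iteration 6: step = 5, total = 3
After iteration 7: step = 6, total = 4
Loop ends.

Final answer: 4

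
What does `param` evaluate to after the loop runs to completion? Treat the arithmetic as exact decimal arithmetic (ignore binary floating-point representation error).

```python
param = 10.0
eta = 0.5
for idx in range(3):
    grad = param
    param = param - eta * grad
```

Let's trace through this code step by step.

Initialize: param = 10.0
Initialize: eta = 0.5
Entering loop: for idx in range(3):
After iteration 1: idx = 0, param = 5.0, grad = 10.0
After iteration 2: idx = 1, param = 2.5, grad = 5.0
After iteration 3: idx = 2, param = 1.25, grad = 2.5
Loop ends.

Final answer: 1.25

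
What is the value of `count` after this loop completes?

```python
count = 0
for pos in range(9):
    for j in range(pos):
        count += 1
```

Let's trace through this code step by step.

Initialize: count = 0
Entering loop: for pos in range(9):
After iteration 1: pos = 0, count = 0
After iteration 2: pos = 1, count = 1, j = 0
After iteration 3: pos = 2, count = 3, j = 1
After iteration 4: pos = 3, count = 6, j = 2
After iteration 5: pos = 4, count = 10, j = 3
After iteration 6: pos = 5, count = 15, j = 4
After iteration 7: pos = 6, count = 21, j = 5
After iteration 8: pos = 7, count = 28, j = 6
After iteration 9: pos = 8, count = 36, j = 7
Loop ends.

Final answer: 36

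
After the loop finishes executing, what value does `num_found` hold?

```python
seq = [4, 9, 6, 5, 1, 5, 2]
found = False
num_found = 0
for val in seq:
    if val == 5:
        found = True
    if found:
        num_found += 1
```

Let's trace through this code step by step.

Initialize: seq = [4, 9, 6, 5, 1, 5, 2]
Initialize: found = False
Initialize: num_found = 0
Entering loop: for val in seq:
After iteration 1: val = 4, found = False, num_found = 0
After iteration 2: val = 9, found = False, num_found = 0
After iteration 3: val = 6, found = False, num_found = 0
After iteration 4: val = 5, found = True, num_found = 1
After iteration 5: val = 1, found = True, num_found = 2
After iteration 6: val = 5, found = True, num_found = 3
After iteration 7: val = 2, found = True, num_found = 4
Loop ends.

Final answer: 4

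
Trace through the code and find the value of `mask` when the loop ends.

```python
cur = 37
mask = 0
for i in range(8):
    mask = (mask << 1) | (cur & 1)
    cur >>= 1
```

Let's trace through this code step by step.

Initialize: cur = 37
Initialize: mask = 0
Entering loop: for i in range(8):
After iteration 1: i = 0, cur = 18, mask = 1
After iteration 2: i = 1, cur = 9, mask = 2
After iteration 3: i = 2, cur = 4, mask = 5
After iteration 4: i = 3, cur = 2, mask = 10
After iteration 5: i = 4, cur = 1, mask = 20
After iteration 6: i = 5, cur = 0, mask = 41
After iteration 7: i = 6, cur = 0, mask = 82
After iteration 8: i = 7, cur = 0, mask = 164
Loop ends.

Final answer: 164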